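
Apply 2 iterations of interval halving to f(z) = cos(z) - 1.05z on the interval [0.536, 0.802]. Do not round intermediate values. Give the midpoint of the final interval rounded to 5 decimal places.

f(0.536000) = 0.296958, f(0.802000) = -0.146829 (opposite signs)
step 1: m = 0.669000, f(m) = 0.081992 > 0 → root in [0.669000, 0.802000]
step 2: m = 0.735500, f(m) = -0.030780 < 0 → root in [0.669000, 0.735500]
Midpoint of [0.669000, 0.735500] = 0.702250

0.70225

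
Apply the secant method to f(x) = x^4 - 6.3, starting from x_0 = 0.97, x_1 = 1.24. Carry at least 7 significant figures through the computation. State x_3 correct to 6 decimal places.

Secant update: x_(k+1) = x_k − f(x_k)·(x_k − x_(k-1))/(f(x_k) − f(x_(k-1))).
f(x_0) = -5.414707, f(x_1) = -3.935786
x_2 = 1.240000 - (-3.935786)·(1.240000 - 0.970000)/(-3.935786 - (-5.414707)) = 1.958539; f(x_2) = 8.413935
x_3 = 1.958539 - (8.413935)·(1.958539 - 1.240000)/(8.413935 - (-3.935786)) = 1.468994; f(x_3) = -1.643277

1.468994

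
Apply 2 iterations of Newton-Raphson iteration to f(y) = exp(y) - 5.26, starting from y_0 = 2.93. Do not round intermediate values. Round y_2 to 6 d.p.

f'(y) = exp(y)
y_0 = 2.930000: f = 13.467630, f' = 18.727630 → y_1 = 2.930000 - (13.467630)/(18.727630) = 2.210868
y_1 = 2.210868: f = 3.863636, f' = 9.123636 → y_2 = 2.210868 - (3.863636)/(9.123636) = 1.787393

1.787393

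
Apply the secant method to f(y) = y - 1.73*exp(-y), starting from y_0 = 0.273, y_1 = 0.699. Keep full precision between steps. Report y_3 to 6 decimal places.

f(y_0) = -1.043691, f(y_1) = -0.160952
y_2 = 0.699000 - (-0.160952)·(0.699000 - 0.273000)/(-0.160952 - (-1.043691)) = 0.776674; f(y_2) = -0.019011
y_3 = 0.776674 - (-0.019011)·(0.776674 - 0.699000)/(-0.019011 - (-0.160952)) = 0.787077; f(y_3) = -0.000373

0.787077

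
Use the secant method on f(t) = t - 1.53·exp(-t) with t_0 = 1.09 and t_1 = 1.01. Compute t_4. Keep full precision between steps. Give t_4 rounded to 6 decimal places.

0.734222

Secant update: t_(k+1) = t_k − f(t_k)·(t_k − t_(k-1))/(f(t_k) − f(t_(k-1))).
f(t_0) = 0.575589, f(t_1) = 0.452745
t_2 = 1.010000 - (0.452745)·(1.010000 - 1.090000)/(0.452745 - (0.575589)) = 0.715157; f(t_2) = -0.033189
t_3 = 0.715157 - (-0.033189)·(0.715157 - 1.010000)/(-0.033189 - (0.452745)) = 0.735295; f(t_3) = 0.001868
t_4 = 0.735295 - (0.001868)·(0.735295 - 0.715157)/(0.001868 - (-0.033189)) = 0.734222; f(t_4) = 0.000008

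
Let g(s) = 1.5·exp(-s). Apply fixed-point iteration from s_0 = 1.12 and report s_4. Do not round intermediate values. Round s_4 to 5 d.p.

s_1 = g(1.120000) = 0.489420
s_2 = g(0.489420) = 0.919473
s_3 = g(0.919473) = 0.598094
s_4 = g(0.598094) = 0.824788

0.82479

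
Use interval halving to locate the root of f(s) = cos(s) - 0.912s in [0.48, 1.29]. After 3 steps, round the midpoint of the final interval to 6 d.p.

f(0.480000) = 0.449235, f(1.290000) = -0.899359 (opposite signs)
step 1: m = 0.885000, f(m) = -0.173830 < 0 → root in [0.480000, 0.885000]
step 2: m = 0.682500, f(m) = 0.153558 > 0 → root in [0.682500, 0.885000]
step 3: m = 0.783750, f(m) = -0.006509 < 0 → root in [0.682500, 0.783750]
Midpoint of [0.682500, 0.783750] = 0.733125

0.733125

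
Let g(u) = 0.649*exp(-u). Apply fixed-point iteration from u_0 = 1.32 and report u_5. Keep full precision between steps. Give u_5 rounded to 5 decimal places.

0.41565

u_1 = g(1.320000) = 0.173371
u_2 = g(0.173371) = 0.545696
u_3 = g(0.545696) = 0.376056
u_4 = g(0.376056) = 0.445580
u_5 = g(0.445580) = 0.415654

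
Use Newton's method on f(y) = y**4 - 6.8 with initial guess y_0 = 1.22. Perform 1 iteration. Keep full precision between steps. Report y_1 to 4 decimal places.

f'(y) = 4y**3
y_0 = 1.220000: f = -4.584665, f' = 7.263392 → y_1 = 1.220000 - (-4.584665)/(7.263392) = 1.851202

1.8512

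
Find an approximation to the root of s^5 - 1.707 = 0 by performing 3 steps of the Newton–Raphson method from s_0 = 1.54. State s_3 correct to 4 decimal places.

1.1160

f'(s) = 5s^4
s_0 = 1.540000: f = 6.954709, f' = 28.122433 → s_1 = 1.540000 - (6.954709)/(28.122433) = 1.292699
s_1 = 1.292699: f = 1.902831, f' = 13.962381 → s_2 = 1.292699 - (1.902831)/(13.962381) = 1.156416
s_2 = 1.156416: f = 0.361097, f' = 8.941835 → s_3 = 1.156416 - (0.361097)/(8.941835) = 1.116033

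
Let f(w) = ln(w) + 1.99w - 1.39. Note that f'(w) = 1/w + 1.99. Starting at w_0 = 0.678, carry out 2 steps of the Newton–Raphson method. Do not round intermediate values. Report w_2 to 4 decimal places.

0.8065

w_0 = 0.678000: f = -0.429388, f' = 3.464926 → w_1 = 0.678000 - (-0.429388)/(3.464926) = 0.801924
w_1 = 0.801924: f = -0.014912, f' = 3.237001 → w_2 = 0.801924 - (-0.014912)/(3.237001) = 0.806531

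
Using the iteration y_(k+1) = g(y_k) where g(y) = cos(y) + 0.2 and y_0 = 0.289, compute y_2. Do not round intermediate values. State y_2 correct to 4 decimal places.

y_1 = g(0.289000) = 1.158529
y_2 = g(1.158529) = 0.600687

0.6007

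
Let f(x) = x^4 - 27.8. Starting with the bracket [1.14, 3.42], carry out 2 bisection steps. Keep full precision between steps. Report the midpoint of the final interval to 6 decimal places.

f(1.140000) = -26.111040, f(3.420000) = 109.005773 (opposite signs)
step 1: m = 2.280000, f(m) = -0.776637 < 0 → root in [2.280000, 3.420000]
step 2: m = 2.850000, f(m) = 38.175006 > 0 → root in [2.280000, 2.850000]
Midpoint of [2.280000, 2.850000] = 2.565000

2.565000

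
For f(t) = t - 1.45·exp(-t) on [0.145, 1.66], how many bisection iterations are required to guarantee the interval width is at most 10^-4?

Initial width b − a = 1.66 − 0.145 = 1.515000.
After n steps the width is (b−a)/2^n; need (b−a)/2^n ≤ 10^-4.
So n ≥ log₂(1.515000/10^-4) = log₂(15150.0000) ≈ 13.8870.
Hence n = 14.

14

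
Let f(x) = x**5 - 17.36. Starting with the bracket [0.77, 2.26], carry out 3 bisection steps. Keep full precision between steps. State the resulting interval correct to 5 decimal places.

f(0.770000) = -17.089322, f(2.260000) = 41.597926 (opposite signs)
step 1: m = 1.515000, f(m) = -9.378892 < 0 → root in [1.515000, 2.260000]
step 2: m = 1.887500, f(m) = 6.597131 > 0 → root in [1.515000, 1.887500]
step 3: m = 1.701250, f(m) = -3.109153 < 0 → root in [1.701250, 1.887500]

[1.70125, 1.88750]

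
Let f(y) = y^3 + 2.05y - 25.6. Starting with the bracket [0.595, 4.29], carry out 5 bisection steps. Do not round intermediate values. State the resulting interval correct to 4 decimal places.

f(0.595000) = -24.169605, f(4.290000) = 62.148089 (opposite signs)
step 1: m = 2.442500, f(m) = -6.021393 < 0 → root in [2.442500, 4.290000]
step 2: m = 3.366250, f(m) = 19.445942 > 0 → root in [2.442500, 3.366250]
step 3: m = 2.904375, f(m) = 4.853517 > 0 → root in [2.442500, 2.904375]
step 4: m = 2.673437, f(m) = -1.011679 < 0 → root in [2.673437, 2.904375]
step 5: m = 2.788906, f(m) = 1.809365 > 0 → root in [2.673437, 2.788906]

[2.6734, 2.7889]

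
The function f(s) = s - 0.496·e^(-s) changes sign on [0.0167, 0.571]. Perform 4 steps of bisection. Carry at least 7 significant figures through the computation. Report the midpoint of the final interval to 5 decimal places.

0.34582

f(0.016700) = -0.471086, f(0.571000) = 0.290780 (opposite signs)
step 1: m = 0.293850, f(m) = -0.075863 < 0 → root in [0.293850, 0.571000]
step 2: m = 0.432425, f(m) = 0.110554 > 0 → root in [0.293850, 0.432425]
step 3: m = 0.363138, f(m) = 0.018174 > 0 → root in [0.293850, 0.363138]
step 4: m = 0.328494, f(m) = -0.028630 < 0 → root in [0.328494, 0.363138]
Midpoint of [0.328494, 0.363138] = 0.345816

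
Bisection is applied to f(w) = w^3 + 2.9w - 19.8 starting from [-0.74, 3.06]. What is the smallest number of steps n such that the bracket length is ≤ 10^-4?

16

Initial width b − a = 3.06 − -0.74 = 3.800000.
After n steps the width is (b−a)/2^n; need (b−a)/2^n ≤ 10^-4.
So n ≥ log₂(3.800000/10^-4) = log₂(38000.0000) ≈ 15.2137.
Hence n = 16.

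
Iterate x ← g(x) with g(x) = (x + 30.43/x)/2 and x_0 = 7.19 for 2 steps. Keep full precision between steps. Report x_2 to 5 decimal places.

x_1 = g(7.190000) = 5.711134
x_2 = g(5.711134) = 5.519661

5.51966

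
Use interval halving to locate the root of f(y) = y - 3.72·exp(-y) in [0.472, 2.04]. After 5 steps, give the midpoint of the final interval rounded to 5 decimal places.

1.18250

f(0.472000) = -1.848363, f(2.040000) = 1.556293 (opposite signs)
step 1: m = 1.256000, f(m) = 0.196578 > 0 → root in [0.472000, 1.256000]
step 2: m = 0.864000, f(m) = -0.703879 < 0 → root in [0.864000, 1.256000]
step 3: m = 1.060000, f(m) = -0.228816 < 0 → root in [1.060000, 1.256000]
step 4: m = 1.158000, f(m) = -0.010503 < 0 → root in [1.158000, 1.256000]
step 5: m = 1.207000, f(m) = 0.094373 > 0 → root in [1.158000, 1.207000]
Midpoint of [1.158000, 1.207000] = 1.182500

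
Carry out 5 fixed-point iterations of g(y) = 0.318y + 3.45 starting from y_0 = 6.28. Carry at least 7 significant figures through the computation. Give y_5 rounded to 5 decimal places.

y_1 = g(6.280000) = 5.447040
y_2 = g(5.447040) = 5.182159
y_3 = g(5.182159) = 5.097926
y_4 = g(5.097926) = 5.071141
y_5 = g(5.071141) = 5.062623

5.06262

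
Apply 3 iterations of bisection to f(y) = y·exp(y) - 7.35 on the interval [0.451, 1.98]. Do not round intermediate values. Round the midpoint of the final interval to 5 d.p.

1.50219

f(0.451000) = -6.641984, f(1.980000) = 6.990631 (opposite signs)
step 1: m = 1.215500, f(m) = -3.251359 < 0 → root in [1.215500, 1.980000]
step 2: m = 1.597750, f(m) = 0.545922 > 0 → root in [1.215500, 1.597750]
step 3: m = 1.406625, f(m) = -1.607939 < 0 → root in [1.406625, 1.597750]
Midpoint of [1.406625, 1.597750] = 1.502188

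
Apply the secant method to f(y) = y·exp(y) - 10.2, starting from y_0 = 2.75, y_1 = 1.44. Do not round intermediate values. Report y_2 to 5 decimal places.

Secant update: y_(k+1) = y_k − f(y_k)·(y_k − y_(k-1))/(f(y_k) − f(y_(k-1))).
f(y_0) = 32.817238, f(y_1) = -4.122198
y_2 = 1.440000 - (-4.122198)·(1.440000 - 2.750000)/(-4.122198 - (32.817238)) = 1.586187; f(y_2) = -2.451334

1.58619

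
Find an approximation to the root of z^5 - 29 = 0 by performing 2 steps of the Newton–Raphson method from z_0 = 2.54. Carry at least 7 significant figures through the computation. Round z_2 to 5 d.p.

Newton update: z ← z − f(z)/f'(z).
f'(z) = 5z^4
z_0 = 2.540000: f = 76.722782, f' = 208.115713 → z_1 = 2.540000 - (76.722782)/(208.115713) = 2.171346
z_1 = 2.171346: f = 19.266379, f' = 111.143938 → z_2 = 2.171346 - (19.266379)/(111.143938) = 1.997999

1.99800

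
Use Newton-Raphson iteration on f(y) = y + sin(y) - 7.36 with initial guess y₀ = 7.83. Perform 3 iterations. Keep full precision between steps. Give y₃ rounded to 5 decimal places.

6.83539

f'(y) = 1 + cos(y)
y_0 = 7.830000: f = 1.469712, f' = 1.023979 → y_1 = 7.830000 - (1.469712)/(1.023979) = 6.394705
y_1 = 6.394705: f = -0.854006, f' = 1.993788 → y_2 = 6.394705 - (-0.854006)/(1.993788) = 6.823039
y_2 = 6.823039: f = -0.022951, f' = 1.857784 → y_3 = 6.823039 - (-0.022951)/(1.857784) = 6.835393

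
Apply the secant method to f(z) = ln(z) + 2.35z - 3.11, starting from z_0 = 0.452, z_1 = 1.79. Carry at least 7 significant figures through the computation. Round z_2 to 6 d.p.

Secant update: z_(k+1) = z_k − f(z_k)·(z_k − z_(k-1))/(f(z_k) − f(z_(k-1))).
f(z_0) = -2.841873, f(z_1) = 1.678716
z_2 = 1.790000 - (1.678716)·(1.790000 - 0.452000)/(1.678716 - (-2.841873)) = 1.293135; f(z_2) = 0.185937

1.293135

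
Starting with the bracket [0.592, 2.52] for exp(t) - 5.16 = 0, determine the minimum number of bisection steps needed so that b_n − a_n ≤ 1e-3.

Initial width b − a = 2.52 − 0.592 = 1.928000.
After n steps the width is (b−a)/2^n; need (b−a)/2^n ≤ 1e-3.
So n ≥ log₂(1.928000/1e-3) = log₂(1928.0000) ≈ 10.9129.
Hence n = 11.

11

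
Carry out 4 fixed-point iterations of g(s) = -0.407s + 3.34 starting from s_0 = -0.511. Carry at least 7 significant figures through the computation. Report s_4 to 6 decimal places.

s_1 = g(-0.511000) = 3.547977
s_2 = g(3.547977) = 1.895973
s_3 = g(1.895973) = 2.568339
s_4 = g(2.568339) = 2.294686

2.294686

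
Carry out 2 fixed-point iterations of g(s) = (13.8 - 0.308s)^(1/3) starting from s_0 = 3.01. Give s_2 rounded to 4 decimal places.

2.3560

s_1 = g(3.010000) = 2.343648
s_2 = g(2.343648) = 2.356037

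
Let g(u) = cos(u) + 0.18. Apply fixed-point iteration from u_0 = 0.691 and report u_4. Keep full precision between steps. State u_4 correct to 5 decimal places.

0.79846

u_1 = g(0.691000) = 0.950609
u_2 = g(0.950609) = 0.761188
u_3 = g(0.761188) = 0.904017
u_4 = g(0.904017) = 0.798458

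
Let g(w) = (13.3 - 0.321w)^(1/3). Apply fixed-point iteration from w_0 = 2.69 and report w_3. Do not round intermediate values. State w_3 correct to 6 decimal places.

w_1 = g(2.690000) = 2.316858
w_2 = g(2.316858) = 2.324273
w_3 = g(2.324273) = 2.324126

2.324126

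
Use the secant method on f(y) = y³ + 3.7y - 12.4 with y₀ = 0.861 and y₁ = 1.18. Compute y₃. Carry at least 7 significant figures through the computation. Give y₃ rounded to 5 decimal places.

Secant update: y_(k+1) = y_k − f(y_k)·(y_k − y_(k-1))/(f(y_k) − f(y_(k-1))).
f(y_0) = -8.576023, f(y_1) = -6.390968
y_2 = 1.180000 - (-6.390968)·(1.180000 - 0.861000)/(-6.390968 - (-8.576023)) = 2.113029; f(y_2) = 4.852648
y_3 = 2.113029 - (4.852648)·(2.113029 - 1.180000)/(4.852648 - (-6.390968)) = 1.710342; f(y_3) = -1.068529

1.71034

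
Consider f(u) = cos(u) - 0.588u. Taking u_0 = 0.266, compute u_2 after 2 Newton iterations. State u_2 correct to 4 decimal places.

0.9751

Newton update: u ← u − f(u)/f'(u).
f'(u) = -sin(u) - 0.588
u_0 = 0.266000: f = 0.808422, f' = -0.850874 → u_1 = 0.266000 - (0.808422)/(-0.850874) = 1.216108
u_1 = 1.216108: f = -0.367773, f' = -1.525755 → u_2 = 1.216108 - (-0.367773)/(-1.525755) = 0.975064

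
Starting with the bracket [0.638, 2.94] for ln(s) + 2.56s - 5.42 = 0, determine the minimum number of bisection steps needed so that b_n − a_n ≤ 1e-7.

Initial width b − a = 2.94 − 0.638 = 2.302000.
After n steps the width is (b−a)/2^n; need (b−a)/2^n ≤ 1e-7.
So n ≥ log₂(2.302000/1e-7) = log₂(23020000.0000) ≈ 24.4564.
Hence n = 25.

25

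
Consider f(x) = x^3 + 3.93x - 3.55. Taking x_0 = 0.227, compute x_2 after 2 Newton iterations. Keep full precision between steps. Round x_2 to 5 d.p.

0.78527

f'(x) = 3x^2 + 3.93
x_0 = 0.227000: f = -2.646193, f' = 4.084587 → x_1 = 0.227000 - (-2.646193)/(4.084587) = 0.874848
x_1 = 0.874848: f = 0.557728, f' = 6.226079 → x_2 = 0.874848 - (0.557728)/(6.226079) = 0.785269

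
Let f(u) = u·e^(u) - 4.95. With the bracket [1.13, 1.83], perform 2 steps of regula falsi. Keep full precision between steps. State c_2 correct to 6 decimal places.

1.301077

f(1.130000) = -1.451908, f(1.830000) = 6.458013
step 1: c = 1.258489, f(c) = -0.519997 < 0 → new bracket [1.258489, 1.830000]
step 2: c = 1.301077, f(c) = -0.170815 < 0 → new bracket [1.301077, 1.830000]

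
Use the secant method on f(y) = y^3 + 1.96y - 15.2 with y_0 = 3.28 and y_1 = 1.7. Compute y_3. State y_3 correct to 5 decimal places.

Secant update: y_(k+1) = y_k − f(y_k)·(y_k − y_(k-1))/(f(y_k) − f(y_(k-1))).
f(y_0) = 26.516352, f(y_1) = -6.955000
y_2 = 1.700000 - (-6.955000)·(1.700000 - 3.280000)/(-6.955000 - (26.516352)) = 2.028308; f(y_2) = -2.879995
y_3 = 2.028308 - (-2.879995)·(2.028308 - 1.700000)/(-2.879995 - (-6.955000)) = 2.260338; f(y_3) = 0.778616

2.26034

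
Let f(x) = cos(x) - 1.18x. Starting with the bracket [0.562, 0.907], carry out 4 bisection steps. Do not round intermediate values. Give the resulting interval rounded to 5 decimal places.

f(0.562000) = 0.183031, f(0.907000) = -0.454149 (opposite signs)
step 1: m = 0.734500, f(m) = -0.124544 < 0 → root in [0.562000, 0.734500]
step 2: m = 0.648250, f(m) = 0.032207 > 0 → root in [0.648250, 0.734500]
step 3: m = 0.691375, f(m) = -0.045452 < 0 → root in [0.648250, 0.691375]
step 4: m = 0.669813, f(m) = -0.006441 < 0 → root in [0.648250, 0.669813]

[0.64825, 0.66981]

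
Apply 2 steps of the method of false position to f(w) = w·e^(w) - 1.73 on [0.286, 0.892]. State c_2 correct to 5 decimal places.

0.78361

f(0.286000) = -1.349308, f(0.892000) = 0.446484
step 1: c = 0.741331, f(c) = -0.174147 < 0 → new bracket [0.741331, 0.892000]
step 2: c = 0.783609, f(c) = -0.014400 < 0 → new bracket [0.783609, 0.892000]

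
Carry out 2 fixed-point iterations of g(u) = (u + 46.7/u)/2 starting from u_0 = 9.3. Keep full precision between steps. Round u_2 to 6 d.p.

u_1 = g(9.300000) = 7.160753
u_2 = g(7.160753) = 6.841207

6.841207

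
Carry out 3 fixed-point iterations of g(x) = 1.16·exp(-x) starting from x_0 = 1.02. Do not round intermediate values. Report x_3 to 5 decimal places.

0.54061

x_1 = g(1.020000) = 0.418290
x_2 = g(0.418290) = 0.763479
x_3 = g(0.763479) = 0.540609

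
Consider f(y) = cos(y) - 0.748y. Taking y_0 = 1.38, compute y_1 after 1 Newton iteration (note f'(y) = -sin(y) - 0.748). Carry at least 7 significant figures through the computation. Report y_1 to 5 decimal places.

0.89291

y_0 = 1.380000: f = -0.842599, f' = -1.729854 → y_1 = 1.380000 - (-0.842599)/(-1.729854) = 0.892907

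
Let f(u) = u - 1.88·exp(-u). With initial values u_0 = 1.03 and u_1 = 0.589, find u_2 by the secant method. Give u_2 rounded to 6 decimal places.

0.835361

Secant update: u_(k+1) = u_k − f(u_k)·(u_k − u_(k-1))/(f(u_k) − f(u_(k-1))).
f(u_0) = 0.358827, f(u_1) = -0.454178
u_2 = 0.589000 - (-0.454178)·(0.589000 - 1.030000)/(-0.454178 - (0.358827)) = 0.835361; f(u_2) = 0.019971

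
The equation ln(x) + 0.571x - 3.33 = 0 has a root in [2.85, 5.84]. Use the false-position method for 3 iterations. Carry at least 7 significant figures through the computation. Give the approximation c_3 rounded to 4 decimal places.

False-position update: c = (a·f(b) − b·f(a))/(f(b) − f(a)); replace the endpoint whose sign matches f(c).
f(2.850000) = -0.655331, f(5.840000) = 1.769371
step 1: c = 3.658116, f(c) = 0.055732 > 0 → new bracket [2.850000, 3.658116]
step 2: c = 3.594777, f(c) = 0.002099 > 0 → new bracket [2.850000, 3.594777]
step 3: c = 3.592398, f(c) = 0.000080 > 0 → new bracket [2.850000, 3.592398]

3.5924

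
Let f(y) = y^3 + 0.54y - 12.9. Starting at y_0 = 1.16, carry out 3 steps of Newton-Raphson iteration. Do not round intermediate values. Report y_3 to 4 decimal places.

2.3185

f'(y) = 3y^2 + 0.54
y_0 = 1.160000: f = -10.712704, f' = 4.576800 → y_1 = 1.160000 - (-10.712704)/(4.576800) = 3.500654
y_1 = 3.500654: f = 31.889382, f' = 37.303730 → y_2 = 3.500654 - (31.889382)/(37.303730) = 2.645796
y_2 = 2.645796: f = 7.049927, f' = 21.540709 → y_3 = 2.645796 - (7.049927)/(21.540709) = 2.318512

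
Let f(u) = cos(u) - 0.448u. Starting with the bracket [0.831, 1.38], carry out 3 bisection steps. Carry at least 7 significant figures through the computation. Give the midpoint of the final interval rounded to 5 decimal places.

f(0.831000) = 0.301849, f(1.380000) = -0.428599 (opposite signs)
step 1: m = 1.105500, f(m) = -0.046576 < 0 → root in [0.831000, 1.105500]
step 2: m = 0.968250, f(m) = 0.132966 > 0 → root in [0.968250, 1.105500]
step 3: m = 1.036875, f(m) = 0.044393 > 0 → root in [1.036875, 1.105500]
Midpoint of [1.036875, 1.105500] = 1.071187

1.07119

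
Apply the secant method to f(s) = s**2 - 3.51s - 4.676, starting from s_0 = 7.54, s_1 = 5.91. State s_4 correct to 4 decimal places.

4.5452

f(s_0) = 25.710200, f(s_1) = 9.508000
s_2 = 5.910000 - (9.508000)·(5.910000 - 7.540000)/(9.508000 - (25.710200)) = 4.953461; f(s_2) = 2.474126
s_3 = 4.953461 - (2.474126)·(4.953461 - 5.910000)/(2.474126 - (9.508000)) = 4.617003; f(s_3) = 0.435038
s_4 = 4.617003 - (0.435038)·(4.617003 - 4.953461)/(0.435038 - (2.474126)) = 4.545220; f(s_4) = 0.029305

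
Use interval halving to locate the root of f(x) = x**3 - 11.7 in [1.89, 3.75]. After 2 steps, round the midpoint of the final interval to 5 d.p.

2.12250

f(1.890000) = -4.948731, f(3.750000) = 41.034375 (opposite signs)
step 1: m = 2.820000, f(m) = 10.725768 > 0 → root in [1.890000, 2.820000]
step 2: m = 2.355000, f(m) = 1.360889 > 0 → root in [1.890000, 2.355000]
Midpoint of [1.890000, 2.355000] = 2.122500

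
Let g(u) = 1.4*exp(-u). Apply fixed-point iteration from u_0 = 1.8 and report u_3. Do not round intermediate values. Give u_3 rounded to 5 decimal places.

u_1 = g(1.800000) = 0.231418
u_2 = g(0.231418) = 1.110770
u_3 = g(1.110770) = 0.461027

0.46103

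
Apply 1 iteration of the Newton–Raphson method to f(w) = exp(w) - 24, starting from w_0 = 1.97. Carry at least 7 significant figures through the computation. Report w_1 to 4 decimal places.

f'(w) = exp(w)
w_0 = 1.970000: f = -16.829324, f' = 7.170676 → w_1 = 1.970000 - (-16.829324)/(7.170676) = 4.316965

4.3170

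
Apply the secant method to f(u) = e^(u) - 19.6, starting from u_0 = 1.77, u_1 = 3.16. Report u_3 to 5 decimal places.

f(u_0) = -13.729147, f(u_1) = 3.970596
u_2 = 3.160000 - (3.970596)·(3.160000 - 1.770000)/(3.970596 - (-13.729147)) = 2.848180; f(u_2) = -2.343648
u_3 = 2.848180 - (-2.343648)·(2.848180 - 3.160000)/(-2.343648 - (3.970596)) = 2.963918; f(u_3) = -0.226272

2.96392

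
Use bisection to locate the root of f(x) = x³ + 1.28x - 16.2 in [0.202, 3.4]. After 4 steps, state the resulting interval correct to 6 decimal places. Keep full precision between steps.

f(0.202000) = -15.933198, f(3.400000) = 27.456000 (opposite signs)
step 1: m = 1.801000, f(m) = -8.052995 < 0 → root in [1.801000, 3.400000]
step 2: m = 2.600500, f(m) = 4.714782 > 0 → root in [1.801000, 2.600500]
step 3: m = 2.200750, f(m) = -2.724146 < 0 → root in [2.200750, 2.600500]
step 4: m = 2.400625, f(m) = 0.707603 > 0 → root in [2.200750, 2.400625]

[2.200750, 2.400625]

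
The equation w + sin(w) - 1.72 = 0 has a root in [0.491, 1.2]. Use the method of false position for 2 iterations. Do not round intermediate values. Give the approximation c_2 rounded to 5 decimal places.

0.92514

f(0.491000) = -0.757492, f(1.200000) = 0.412039
step 1: c = 0.950211, f(c) = 0.043750 > 0 → new bracket [0.491000, 0.950211]
step 2: c = 0.925137, f(c) = 0.003841 > 0 → new bracket [0.491000, 0.925137]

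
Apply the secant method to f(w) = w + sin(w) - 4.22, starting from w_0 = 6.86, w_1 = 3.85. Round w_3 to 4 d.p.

f(w_0) = 3.185357, f(w_1) = -1.020625
w_2 = 3.850000 - (-1.020625)·(3.850000 - 6.860000)/(-1.020625 - (3.185357)) = 4.580408; f(w_2) = -0.630895
w_3 = 4.580408 - (-0.630895)·(4.580408 - 3.850000)/(-0.630895 - (-1.020625)) = 5.762793; f(w_3) = 1.045573

5.7628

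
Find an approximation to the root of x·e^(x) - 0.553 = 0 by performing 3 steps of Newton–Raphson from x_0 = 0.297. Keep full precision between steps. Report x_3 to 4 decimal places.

0.3787

f'(x) = (x + 1)·e^(x)
x_0 = 0.297000: f = -0.153293, f' = 1.745522 → x_1 = 0.297000 - (-0.153293)/(1.745522) = 0.384821
x_1 = 0.384821: f = 0.012436, f' = 2.034787 → x_2 = 0.384821 - (0.012436)/(2.034787) = 0.378709
x_2 = 0.378709: f = 0.000065, f' = 2.013463 → x_3 = 0.378709 - (0.000065)/(2.013463) = 0.378676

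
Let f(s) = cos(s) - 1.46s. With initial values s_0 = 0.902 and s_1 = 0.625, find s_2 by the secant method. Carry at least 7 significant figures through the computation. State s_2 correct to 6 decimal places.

0.577757

f(s_0) = -0.696878, f(s_1) = -0.101537
s_2 = 0.625000 - (-0.101537)·(0.625000 - 0.902000)/(-0.101537 - (-0.696878)) = 0.577757; f(s_2) = -0.005835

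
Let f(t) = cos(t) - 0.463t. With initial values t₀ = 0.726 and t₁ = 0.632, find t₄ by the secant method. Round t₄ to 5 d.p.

Secant update: t_(k+1) = t_k − f(t_k)·(t_k − t_(k-1))/(f(t_k) − f(t_(k-1))).
f(t_0) = 0.411698, f(t_1) = 0.514232
t_2 = 0.632000 - (0.514232)·(0.632000 - 0.726000)/(0.514232 - (0.411698)) = 1.103433; f(t_2) = -0.060356
t_3 = 1.103433 - (-0.060356)·(1.103433 - 0.632000)/(-0.060356 - (0.514232)) = 1.053913; f(t_3) = 0.006211
t_4 = 1.053913 - (0.006211)·(1.053913 - 1.103433)/(0.006211 - (-0.060356)) = 1.058534; f(t_4) = 0.000050

1.05853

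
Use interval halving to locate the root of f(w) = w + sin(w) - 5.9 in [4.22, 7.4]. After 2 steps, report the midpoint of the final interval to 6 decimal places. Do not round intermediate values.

6.207500

f(4.220000) = -2.561206, f(7.400000) = 2.398708 (opposite signs)
step 1: m = 5.810000, f(m) = -0.545724 < 0 → root in [5.810000, 7.400000]
step 2: m = 6.605000, f(m) = 1.021289 > 0 → root in [5.810000, 6.605000]
Midpoint of [5.810000, 6.605000] = 6.207500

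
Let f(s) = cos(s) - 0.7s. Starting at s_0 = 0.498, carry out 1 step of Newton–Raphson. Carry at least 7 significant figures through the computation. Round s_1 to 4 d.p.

f'(s) = -sin(s) - 0.7
s_0 = 0.498000: f = 0.529940, f' = -1.177669 → s_1 = 0.498000 - (0.529940)/(-1.177669) = 0.947990

0.9480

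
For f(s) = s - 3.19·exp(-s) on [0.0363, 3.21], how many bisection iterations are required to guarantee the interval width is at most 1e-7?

25

Initial width b − a = 3.21 − 0.0363 = 3.173700.
After n steps the width is (b−a)/2^n; need (b−a)/2^n ≤ 1e-7.
So n ≥ log₂(3.173700/1e-7) = log₂(31737000.0000) ≈ 24.9197.
Hence n = 25.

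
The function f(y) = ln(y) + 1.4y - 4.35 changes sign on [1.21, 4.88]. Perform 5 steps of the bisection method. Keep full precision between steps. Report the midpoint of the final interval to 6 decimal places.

2.414219

f(1.210000) = -2.465380, f(4.880000) = 4.067145 (opposite signs)
step 1: m = 3.045000, f(m) = 1.026501 > 0 → root in [1.210000, 3.045000]
step 2: m = 2.127500, f(m) = -0.616552 < 0 → root in [2.127500, 3.045000]
step 3: m = 2.586250, f(m) = 0.220959 > 0 → root in [2.127500, 2.586250]
step 4: m = 2.356875, f(m) = -0.193038 < 0 → root in [2.356875, 2.586250]
step 5: m = 2.471562, f(m) = 0.015038 > 0 → root in [2.356875, 2.471562]
Midpoint of [2.356875, 2.471562] = 2.414219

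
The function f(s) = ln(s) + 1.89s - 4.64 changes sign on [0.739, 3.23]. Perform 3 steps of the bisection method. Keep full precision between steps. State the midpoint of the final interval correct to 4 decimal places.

2.1402

f(0.739000) = -3.545747, f(3.230000) = 2.637182 (opposite signs)
step 1: m = 1.984500, f(m) = -0.203928 < 0 → root in [1.984500, 3.230000]
step 2: m = 2.607250, f(m) = 1.245999 > 0 → root in [1.984500, 2.607250]
step 3: m = 2.295875, f(m) = 0.530318 > 0 → root in [1.984500, 2.295875]
Midpoint of [1.984500, 2.295875] = 2.140188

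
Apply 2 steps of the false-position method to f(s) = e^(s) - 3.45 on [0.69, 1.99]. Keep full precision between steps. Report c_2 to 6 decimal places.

1.173434

f(0.690000) = -1.456284, f(1.990000) = 3.865534
step 1: c = 1.045737, f(c) = -0.604504 < 0 → new bracket [1.045737, 1.990000]
step 2: c = 1.173434, f(c) = -0.216923 < 0 → new bracket [1.173434, 1.990000]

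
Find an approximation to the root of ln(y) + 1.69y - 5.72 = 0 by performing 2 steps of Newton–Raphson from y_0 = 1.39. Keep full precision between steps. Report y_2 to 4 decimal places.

Newton update: y ← y − f(y)/f'(y).
f'(y) = 1/y + 1.69
y_0 = 1.390000: f = -3.041596, f' = 2.409424 → y_1 = 1.390000 - (-3.041596)/(2.409424) = 2.652375
y_1 = 2.652375: f = -0.262032, f' = 2.067021 → y_2 = 2.652375 - (-0.262032)/(2.067021) = 2.779142

2.7791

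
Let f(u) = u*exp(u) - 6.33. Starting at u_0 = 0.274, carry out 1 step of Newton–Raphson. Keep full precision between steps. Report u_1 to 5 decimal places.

Newton update: u ← u − f(u)/f'(u).
f'(u) = (u+1)*exp(u)
u_0 = 0.274000: f = -5.969631, f' = 1.675584 → u_1 = 0.274000 - (-5.969631)/(1.675584) = 3.836717

3.83672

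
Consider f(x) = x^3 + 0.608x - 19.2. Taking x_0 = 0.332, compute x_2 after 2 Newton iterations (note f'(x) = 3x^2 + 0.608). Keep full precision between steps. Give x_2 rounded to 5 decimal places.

x_0 = 0.332000: f = -18.961550, f' = 0.938672 → x_1 = 0.332000 - (-18.961550)/(0.938672) = 20.532400
x_1 = 20.532400: f = 8649.321274, f' = 1265.346318 → x_2 = 20.532400 - (8649.321274)/(1265.346318) = 13.696863

13.69686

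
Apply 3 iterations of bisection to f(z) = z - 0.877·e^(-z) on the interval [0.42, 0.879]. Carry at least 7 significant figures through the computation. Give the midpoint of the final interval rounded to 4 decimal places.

f(0.420000) = -0.156230, f(0.879000) = 0.514871 (opposite signs)
step 1: m = 0.649500, f(m) = 0.191437 > 0 → root in [0.420000, 0.649500]
step 2: m = 0.534750, f(m) = 0.020990 > 0 → root in [0.420000, 0.534750]
step 3: m = 0.477375, f(m) = -0.066724 < 0 → root in [0.477375, 0.534750]
Midpoint of [0.477375, 0.534750] = 0.506062

0.5061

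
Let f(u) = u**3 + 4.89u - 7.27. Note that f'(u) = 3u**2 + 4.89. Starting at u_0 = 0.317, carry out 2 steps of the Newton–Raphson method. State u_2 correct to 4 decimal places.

1.1868

u_0 = 0.317000: f = -5.688015, f' = 5.191467 → u_1 = 0.317000 - (-5.688015)/(5.191467) = 1.412647
u_1 = 1.412647: f = 2.456881, f' = 10.876714 → u_2 = 1.412647 - (2.456881)/(10.876714) = 1.186762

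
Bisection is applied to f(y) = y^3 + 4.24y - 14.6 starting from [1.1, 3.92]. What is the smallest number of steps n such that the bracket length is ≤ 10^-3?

12

Initial width b − a = 3.92 − 1.1 = 2.820000.
After n steps the width is (b−a)/2^n; need (b−a)/2^n ≤ 10^-3.
So n ≥ log₂(2.820000/10^-3) = log₂(2820.0000) ≈ 11.4615.
Hence n = 12.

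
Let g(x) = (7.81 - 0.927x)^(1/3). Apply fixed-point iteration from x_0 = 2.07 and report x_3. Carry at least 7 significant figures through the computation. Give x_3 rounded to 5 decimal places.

x_1 = g(2.070000) = 1.806061
x_2 = g(1.806061) = 1.830726
x_3 = g(1.830726) = 1.828449

1.82845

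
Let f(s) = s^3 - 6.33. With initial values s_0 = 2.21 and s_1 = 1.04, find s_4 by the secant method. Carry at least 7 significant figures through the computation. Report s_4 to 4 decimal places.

f(s_0) = 4.463861, f(s_1) = -5.205136
s_2 = 1.040000 - (-5.205136)·(1.040000 - 2.210000)/(-5.205136 - (4.463861)) = 1.669849; f(s_2) = -1.673799
s_3 = 1.669849 - (-1.673799)·(1.669849 - 1.040000)/(-1.673799 - (-5.205136)) = 1.968388; f(s_3) = 1.296619
s_4 = 1.968388 - (1.296619)·(1.968388 - 1.669849)/(1.296619 - (-1.673799)) = 1.838073; f(s_4) = -0.120052

1.8381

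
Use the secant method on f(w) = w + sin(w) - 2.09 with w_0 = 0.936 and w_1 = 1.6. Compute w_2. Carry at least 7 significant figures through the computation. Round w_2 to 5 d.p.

f(w_0) = -0.348808, f(w_1) = 0.509574
w_2 = 1.600000 - (0.509574)·(1.600000 - 0.936000)/(0.509574 - (-0.348808)) = 1.205820; f(w_2) = 0.049952

1.20582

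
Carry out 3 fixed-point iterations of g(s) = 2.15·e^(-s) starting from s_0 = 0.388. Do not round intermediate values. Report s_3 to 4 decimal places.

1.3040

s_1 = g(0.388000) = 1.458587
s_2 = g(1.458587) = 0.500014
s_3 = g(0.500014) = 1.304022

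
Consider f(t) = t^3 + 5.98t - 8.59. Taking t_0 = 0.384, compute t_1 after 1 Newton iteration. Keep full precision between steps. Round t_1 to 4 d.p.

1.3551

f'(t) = 3t^2 + 5.98
t_0 = 0.384000: f = -6.237057, f' = 6.422368 → t_1 = 0.384000 - (-6.237057)/(6.422368) = 1.355146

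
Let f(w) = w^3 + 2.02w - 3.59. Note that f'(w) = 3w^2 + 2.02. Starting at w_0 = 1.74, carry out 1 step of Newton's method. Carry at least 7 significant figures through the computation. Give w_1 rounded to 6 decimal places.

1.272296

w_0 = 1.740000: f = 5.192824, f' = 11.102800 → w_1 = 1.740000 - (5.192824)/(11.102800) = 1.272296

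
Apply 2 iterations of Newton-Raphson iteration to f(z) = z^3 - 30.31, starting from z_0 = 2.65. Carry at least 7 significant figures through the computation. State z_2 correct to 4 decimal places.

3.1203

Newton update: z ← z − f(z)/f'(z).
f'(z) = 3z^2
z_0 = 2.650000: f = -11.700375, f' = 21.067500 → z_1 = 2.650000 - (-11.700375)/(21.067500) = 3.205376
z_1 = 3.205376: f = 2.623415, f' = 30.823298 → z_2 = 3.205376 - (2.623415)/(30.823298) = 3.120264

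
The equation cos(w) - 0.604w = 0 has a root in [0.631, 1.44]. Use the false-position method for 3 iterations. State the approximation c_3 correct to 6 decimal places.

False-position update: c = (a·f(b) − b·f(a))/(f(b) − f(a)); replace the endpoint whose sign matches f(c).
f(0.631000) = 0.426314, f(1.440000) = -0.739336
step 1: c = 0.926876, f(c) = 0.040502 > 0 → new bracket [0.926876, 1.440000]
step 2: c = 0.953526, f(c) = 0.002882 > 0 → new bracket [0.953526, 1.440000]
step 3: c = 0.955415, f(c) = 0.000200 > 0 → new bracket [0.955415, 1.440000]

0.955415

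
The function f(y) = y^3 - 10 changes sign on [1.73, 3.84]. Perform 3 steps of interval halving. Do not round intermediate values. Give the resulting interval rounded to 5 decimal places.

[1.99375, 2.25750]

f(1.730000) = -4.822283, f(3.840000) = 46.623104 (opposite signs)
step 1: m = 2.785000, f(m) = 11.601087 > 0 → root in [1.730000, 2.785000]
step 2: m = 2.257500, f(m) = 1.504911 > 0 → root in [1.730000, 2.257500]
step 3: m = 1.993750, f(m) = -2.074766 < 0 → root in [1.993750, 2.257500]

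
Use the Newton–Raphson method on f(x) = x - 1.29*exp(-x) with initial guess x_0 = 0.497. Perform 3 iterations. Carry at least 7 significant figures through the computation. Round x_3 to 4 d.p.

f'(x) = 1 + 1.29*exp(-x)
x_0 = 0.497000: f = -0.287775, f' = 1.784775 → x_1 = 0.497000 - (-0.287775)/(1.784775) = 0.658239
x_1 = 0.658239: f = -0.009674, f' = 1.667913 → x_2 = 0.658239 - (-0.009674)/(1.667913) = 0.664039
x_2 = 0.664039: f = -0.000011, f' = 1.664051 → x_3 = 0.664039 - (-0.000011)/(1.664051) = 0.664046

0.6640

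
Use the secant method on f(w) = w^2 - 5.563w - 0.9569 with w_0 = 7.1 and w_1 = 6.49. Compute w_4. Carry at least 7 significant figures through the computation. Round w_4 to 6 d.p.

Secant update: w_(k+1) = w_k − f(w_k)·(w_k − w_(k-1))/(f(w_k) − f(w_(k-1))).
f(w_0) = 9.955800, f(w_1) = 5.059330
w_2 = 6.490000 - (5.059330)·(6.490000 - 7.100000)/(5.059330 - (9.955800)) = 5.859711; f(w_2) = 0.781741
w_3 = 5.859711 - (0.781741)·(5.859711 - 6.490000)/(0.781741 - (5.059330)) = 5.744524; f(w_3) = 0.085869
w_4 = 5.744524 - (0.085869)·(5.744524 - 5.859711)/(0.085869 - (0.781741)) = 5.730310; f(w_4) = 0.001839

5.730310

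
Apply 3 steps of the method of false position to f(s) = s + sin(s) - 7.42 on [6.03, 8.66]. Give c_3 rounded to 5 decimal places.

False-position update: c = (a·f(b) − b·f(a))/(f(b) − f(a)); replace the endpoint whose sign matches f(c).
f(6.030000) = -1.640489, f(8.660000) = 1.932377
step 1: c = 7.237570, f(c) = 0.633528 > 0 → new bracket [6.030000, 7.237570]
step 2: c = 6.901148, f(c) = 0.060524 > 0 → new bracket [6.030000, 6.901148]
step 3: c = 6.870152, f(c) = 0.003989 > 0 → new bracket [6.030000, 6.870152]

6.87015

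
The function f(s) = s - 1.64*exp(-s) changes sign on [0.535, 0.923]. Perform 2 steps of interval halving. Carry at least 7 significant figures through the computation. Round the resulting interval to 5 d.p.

f(0.535000) = -0.425498, f(0.923000) = 0.271387 (opposite signs)
step 1: m = 0.729000, f(m) = -0.062121 < 0 → root in [0.729000, 0.923000]
step 2: m = 0.826000, f(m) = 0.108013 > 0 → root in [0.729000, 0.826000]

[0.72900, 0.82600]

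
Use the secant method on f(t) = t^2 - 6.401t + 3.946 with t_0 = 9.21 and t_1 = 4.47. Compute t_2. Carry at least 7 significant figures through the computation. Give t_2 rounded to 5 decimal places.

5.11371

f(t_0) = 29.816890, f(t_1) = -4.685570
t_2 = 4.470000 - (-4.685570)·(4.470000 - 9.210000)/(-4.685570 - (29.816890)) = 5.113711; f(t_2) = -2.636825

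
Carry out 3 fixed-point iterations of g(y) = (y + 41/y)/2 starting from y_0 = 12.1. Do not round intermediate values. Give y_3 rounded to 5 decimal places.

6.40416

y_1 = g(12.100000) = 7.744215
y_2 = g(7.744215) = 6.519245
y_3 = g(6.519245) = 6.404158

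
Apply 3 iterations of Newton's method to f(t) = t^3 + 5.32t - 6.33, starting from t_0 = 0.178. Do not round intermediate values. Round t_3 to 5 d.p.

Newton update: t ← t − f(t)/f'(t).
f'(t) = 3t^2 + 5.32
t_0 = 0.178000: f = -5.377400, f' = 5.415052 → t_1 = 0.178000 - (-5.377400)/(5.415052) = 1.171047
t_1 = 1.171047: f = 1.505885, f' = 9.434052 → t_2 = 1.171047 - (1.505885)/(9.434052) = 1.011425
t_2 = 1.011425: f = 0.085445, f' = 8.388939 → t_3 = 1.011425 - (0.085445)/(8.388939) = 1.001239

1.00124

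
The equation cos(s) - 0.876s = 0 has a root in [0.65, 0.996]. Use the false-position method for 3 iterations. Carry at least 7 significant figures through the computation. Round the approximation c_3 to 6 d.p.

f(0.650000) = 0.226684, f(0.996000) = -0.328832
step 1: c = 0.791189, f(c) = 0.009919 > 0 → new bracket [0.791189, 0.996000]
step 2: c = 0.797186, f(c) = 0.000388 > 0 → new bracket [0.797186, 0.996000]
step 3: c = 0.797420, f(c) = 0.000015 > 0 → new bracket [0.797420, 0.996000]

0.797420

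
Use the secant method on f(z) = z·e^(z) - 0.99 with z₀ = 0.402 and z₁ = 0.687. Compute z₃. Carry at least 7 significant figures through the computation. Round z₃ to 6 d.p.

Secant update: z_(k+1) = z_k − f(z_k)·(z_k − z_(k-1))/(f(z_k) − f(z_(k-1))).
f(z_0) = -0.389086, f(z_1) = 0.375580
z_2 = 0.687000 - (0.375580)·(0.687000 - 0.402000)/(0.375580 - (-0.389086)) = 0.547017; f(z_2) = -0.044705
z_3 = 0.547017 - (-0.044705)·(0.547017 - 0.687000)/(-0.044705 - (0.375580)) = 0.561907; f(z_3) = -0.004408

0.561907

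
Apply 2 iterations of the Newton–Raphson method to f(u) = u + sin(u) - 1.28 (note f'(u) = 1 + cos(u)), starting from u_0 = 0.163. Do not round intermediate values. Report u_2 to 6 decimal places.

0.663779

u_0 = 0.163000: f = -0.954721, f' = 1.986745 → u_1 = 0.163000 - (-0.954721)/(1.986745) = 0.643545
u_1 = 0.643545: f = -0.036419, f' = 1.799974 → u_2 = 0.643545 - (-0.036419)/(1.799974) = 0.663779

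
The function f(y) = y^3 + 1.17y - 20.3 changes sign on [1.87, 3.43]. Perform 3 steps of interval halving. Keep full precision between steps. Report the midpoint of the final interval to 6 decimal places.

2.552500

f(1.870000) = -11.572897, f(3.430000) = 24.066707 (opposite signs)
step 1: m = 2.650000, f(m) = 1.410125 > 0 → root in [1.870000, 2.650000]
step 2: m = 2.260000, f(m) = -6.112624 < 0 → root in [2.260000, 2.650000]
step 3: m = 2.455000, f(m) = -2.631304 < 0 → root in [2.455000, 2.650000]
Midpoint of [2.455000, 2.650000] = 2.552500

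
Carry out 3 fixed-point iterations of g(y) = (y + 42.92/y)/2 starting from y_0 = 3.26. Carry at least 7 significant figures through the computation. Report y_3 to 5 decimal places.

y_1 = g(3.260000) = 8.212822
y_2 = g(8.212822) = 6.719398
y_3 = g(6.719398) = 6.553437

6.55344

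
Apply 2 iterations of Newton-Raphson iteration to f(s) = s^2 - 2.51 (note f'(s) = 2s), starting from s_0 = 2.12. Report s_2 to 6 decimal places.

Newton update: s ← s − f(s)/f'(s).
s_0 = 2.120000: f = 1.984400, f' = 4.240000 → s_1 = 2.120000 - (1.984400)/(4.240000) = 1.651981
s_1 = 1.651981: f = 0.219042, f' = 3.303962 → s_2 = 1.651981 - (0.219042)/(3.303962) = 1.585684

1.585684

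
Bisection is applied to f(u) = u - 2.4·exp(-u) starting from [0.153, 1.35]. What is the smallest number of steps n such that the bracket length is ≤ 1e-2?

7

Initial width b − a = 1.35 − 0.153 = 1.197000.
After n steps the width is (b−a)/2^n; need (b−a)/2^n ≤ 1e-2.
So n ≥ log₂(1.197000/1e-2) = log₂(119.7000) ≈ 6.9033.
Hence n = 7.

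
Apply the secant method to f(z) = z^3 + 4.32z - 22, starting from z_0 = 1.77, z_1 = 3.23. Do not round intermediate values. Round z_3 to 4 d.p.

2.2535

Secant update: z_(k+1) = z_k − f(z_k)·(z_k − z_(k-1))/(f(z_k) − f(z_(k-1))).
f(z_0) = -8.808367, f(z_1) = 25.651867
z_2 = 3.230000 - (25.651867)·(3.230000 - 1.770000)/(25.651867 - (-8.808367)) = 2.143190; f(z_2) = -2.897182
z_3 = 2.143190 - (-2.897182)·(2.143190 - 3.230000)/(-2.897182 - (25.651867)) = 2.253480; f(z_3) = -0.821398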